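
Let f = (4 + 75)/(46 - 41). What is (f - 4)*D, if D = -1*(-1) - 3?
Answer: -118/5 ≈ -23.600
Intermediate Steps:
f = 79/5 ≈ 15.800
D = -2 (D = 1 - 3 = -2)
(f - 4)*D = (79/5 - 4)*(-2) = (59/5)*(-2) = -118/5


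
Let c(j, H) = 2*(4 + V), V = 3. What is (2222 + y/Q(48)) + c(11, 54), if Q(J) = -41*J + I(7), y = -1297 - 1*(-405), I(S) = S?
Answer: 4385688/1961 ≈ 2236.5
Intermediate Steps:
y = -892 (y = -1297 + 405 = -892)
Q(J) = 7 - 41*J (Q(J) = -41*J + 7 = 7 - 41*J)
c(j, H) = 14 (c(j, H) = 2*(4 + 3) = 2*7 = 14)
(2222 + y/Q(48)) + c(11, 54) = (2222 - 892/(7 - 41*48)) + 14 = (2222 - 892/(7 - 1968)) + 14 = (2222 - 892/(-1961)) + 14 = (2222 - 892*(-1/1961)) + 14 = (2222 + 892/1961) + 14 = 4358234/1961 + 14 = 4385688/1961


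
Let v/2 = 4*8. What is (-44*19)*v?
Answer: -53504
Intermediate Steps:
v = 64 (v = 2*(4*8) = 2*32 = 64)
(-44*19)*v = -44*19*64 = -836*64 = -53504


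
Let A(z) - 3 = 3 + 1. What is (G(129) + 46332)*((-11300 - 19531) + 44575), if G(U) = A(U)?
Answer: 636883216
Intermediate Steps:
A(z) = 7 (A(z) = 3 + (3 + 1) = 3 + 4 = 7)
G(U) = 7
(G(129) + 46332)*((-11300 - 19531) + 44575) = (7 + 46332)*((-11300 - 19531) + 44575) = 46339*(-30831 + 44575) = 46339*13744 = 636883216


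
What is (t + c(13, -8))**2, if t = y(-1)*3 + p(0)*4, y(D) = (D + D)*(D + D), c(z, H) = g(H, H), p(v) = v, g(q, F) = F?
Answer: 16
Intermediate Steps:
c(z, H) = H
y(D) = 4*D**2 (y(D) = (2*D)*(2*D) = 4*D**2)
t = 12 (t = (4*(-1)**2)*3 + 0*4 = (4*1)*3 + 0 = 4*3 + 0 = 12 + 0 = 12)
(t + c(13, -8))**2 = (12 - 8)**2 = 4**2 = 16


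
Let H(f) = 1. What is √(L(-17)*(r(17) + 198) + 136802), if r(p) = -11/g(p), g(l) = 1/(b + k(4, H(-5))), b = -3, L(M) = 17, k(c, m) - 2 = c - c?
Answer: 3*√15595 ≈ 374.64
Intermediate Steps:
k(c, m) = 2 (k(c, m) = 2 + (c - c) = 2 + 0 = 2)
g(l) = -1 (g(l) = 1/(-3 + 2) = 1/(-1) = -1)
r(p) = 11 (r(p) = -11/(-1) = -11*(-1) = 11)
√(L(-17)*(r(17) + 198) + 136802) = √(17*(11 + 198) + 136802) = √(17*209 + 136802) = √(3553 + 136802) = √140355 = 3*√15595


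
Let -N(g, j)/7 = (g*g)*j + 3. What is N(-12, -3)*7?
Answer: 21021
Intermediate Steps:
N(g, j) = -21 - 7*j*g² (N(g, j) = -7*((g*g)*j + 3) = -7*(g²*j + 3) = -7*(j*g² + 3) = -7*(3 + j*g²) = -21 - 7*j*g²)
N(-12, -3)*7 = (-21 - 7*(-3)*(-12)²)*7 = (-21 - 7*(-3)*144)*7 = (-21 + 3024)*7 = 3003*7 = 21021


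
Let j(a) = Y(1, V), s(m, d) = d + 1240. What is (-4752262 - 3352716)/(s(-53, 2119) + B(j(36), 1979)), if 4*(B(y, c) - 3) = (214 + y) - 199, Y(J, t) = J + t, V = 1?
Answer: -32419912/13465 ≈ -2407.7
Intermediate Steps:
s(m, d) = 1240 + d
j(a) = 2 (j(a) = 1 + 1 = 2)
B(y, c) = 27/4 + y/4 (B(y, c) = 3 + ((214 + y) - 199)/4 = 3 + (15 + y)/4 = 3 + (15/4 + y/4) = 27/4 + y/4)
(-4752262 - 3352716)/(s(-53, 2119) + B(j(36), 1979)) = (-4752262 - 3352716)/((1240 + 2119) + (27/4 + (¼)*2)) = -8104978/(3359 + (27/4 + ½)) = -8104978/(3359 + 29/4) = -8104978/13465/4 = -8104978*4/13465 = -32419912/13465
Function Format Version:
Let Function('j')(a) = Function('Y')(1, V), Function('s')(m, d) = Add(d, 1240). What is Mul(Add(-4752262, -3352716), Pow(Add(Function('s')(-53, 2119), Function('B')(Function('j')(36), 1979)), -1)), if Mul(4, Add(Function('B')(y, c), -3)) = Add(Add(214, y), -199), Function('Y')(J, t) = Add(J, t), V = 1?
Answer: Rational(-32419912, 13465) ≈ -2407.7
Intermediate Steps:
Function('s')(m, d) = Add(1240, d)
Function('j')(a) = 2 (Function('j')(a) = Add(1, 1) = 2)
Function('B')(y, c) = Add(Rational(27, 4), Mul(Rational(1, 4), y)) (Function('B')(y, c) = Add(3, Mul(Rational(1, 4), Add(Add(214, y), -199))) = Add(3, Mul(Rational(1, 4), Add(15, y))) = Add(3, Add(Rational(15, 4), Mul(Rational(1, 4), y))) = Add(Rational(27, 4), Mul(Rational(1, 4), y)))
Mul(Add(-4752262, -3352716), Pow(Add(Function('s')(-53, 2119), Function('B')(Function('j')(36), 1979)), -1)) = Mul(Add(-4752262, -3352716), Pow(Add(Add(1240, 2119), Add(Rational(27, 4), Mul(Rational(1, 4), 2))), -1)) = Mul(-8104978, Pow(Add(3359, Add(Rational(27, 4), Rational(1, 2))), -1)) = Mul(-8104978, Pow(Add(3359, Rational(29, 4)), -1)) = Mul(-8104978, Pow(Rational(13465, 4), -1)) = Mul(-8104978, Rational(4, 13465)) = Rational(-32419912, 13465)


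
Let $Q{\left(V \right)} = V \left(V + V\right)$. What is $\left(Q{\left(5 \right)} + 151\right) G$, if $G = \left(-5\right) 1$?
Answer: $-1005$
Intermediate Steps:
$G = -5$
$Q{\left(V \right)} = 2 V^{2}$ ($Q{\left(V \right)} = V 2 V = 2 V^{2}$)
$\left(Q{\left(5 \right)} + 151\right) G = \left(2 \cdot 5^{2} + 151\right) \left(-5\right) = \left(2 \cdot 25 + 151\right) \left(-5\right) = \left(50 + 151\right) \left(-5\right) = 201 \left(-5\right) = -1005$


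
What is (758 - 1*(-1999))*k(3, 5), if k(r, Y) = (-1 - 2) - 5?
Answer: -22056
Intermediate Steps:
k(r, Y) = -8 (k(r, Y) = -3 - 5 = -8)
(758 - 1*(-1999))*k(3, 5) = (758 - 1*(-1999))*(-8) = (758 + 1999)*(-8) = 2757*(-8) = -22056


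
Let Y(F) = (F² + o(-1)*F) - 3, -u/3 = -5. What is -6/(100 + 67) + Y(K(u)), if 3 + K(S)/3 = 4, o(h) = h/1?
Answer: 495/167 ≈ 2.9641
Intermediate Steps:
u = 15 (u = -3*(-5) = 15)
o(h) = h (o(h) = h*1 = h)
K(S) = 3 (K(S) = -9 + 3*4 = -9 + 12 = 3)
Y(F) = -3 + F² - F (Y(F) = (F² - F) - 3 = -3 + F² - F)
-6/(100 + 67) + Y(K(u)) = -6/(100 + 67) + (-3 + 3² - 1*3) = -6/167 + (-3 + 9 - 3) = -6*1/167 + 3 = -6/167 + 3 = 495/167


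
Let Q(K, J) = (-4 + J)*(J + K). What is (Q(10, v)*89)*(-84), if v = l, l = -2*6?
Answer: -239232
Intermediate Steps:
l = -12
v = -12
(Q(10, v)*89)*(-84) = (((-12)² - 4*(-12) - 4*10 - 12*10)*89)*(-84) = ((144 + 48 - 40 - 120)*89)*(-84) = (32*89)*(-84) = 2848*(-84) = -239232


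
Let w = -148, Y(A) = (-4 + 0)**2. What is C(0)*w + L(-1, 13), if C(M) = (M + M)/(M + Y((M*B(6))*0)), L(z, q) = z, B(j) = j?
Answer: -1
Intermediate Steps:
Y(A) = 16 (Y(A) = (-4)**2 = 16)
C(M) = 2*M/(16 + M) (C(M) = (M + M)/(M + 16) = (2*M)/(16 + M) = 2*M/(16 + M))
C(0)*w + L(-1, 13) = (2*0/(16 + 0))*(-148) - 1 = (2*0/16)*(-148) - 1 = (2*0*(1/16))*(-148) - 1 = 0*(-148) - 1 = 0 - 1 = -1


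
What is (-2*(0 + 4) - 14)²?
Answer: 484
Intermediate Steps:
(-2*(0 + 4) - 14)² = (-2*4 - 14)² = (-8 - 14)² = (-22)² = 484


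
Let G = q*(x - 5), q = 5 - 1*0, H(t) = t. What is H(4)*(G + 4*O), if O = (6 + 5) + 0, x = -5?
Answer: -24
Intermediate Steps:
O = 11 (O = 11 + 0 = 11)
q = 5 (q = 5 + 0 = 5)
G = -50 (G = 5*(-5 - 5) = 5*(-10) = -50)
H(4)*(G + 4*O) = 4*(-50 + 4*11) = 4*(-50 + 44) = 4*(-6) = -24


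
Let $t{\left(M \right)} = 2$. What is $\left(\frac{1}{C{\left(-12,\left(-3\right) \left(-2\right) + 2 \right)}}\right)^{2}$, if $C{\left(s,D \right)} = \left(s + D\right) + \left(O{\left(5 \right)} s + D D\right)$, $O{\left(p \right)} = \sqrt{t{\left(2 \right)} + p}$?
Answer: $\frac{1}{144 \left(5 - \sqrt{7}\right)^{2}} \approx 0.0012529$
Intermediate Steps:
$O{\left(p \right)} = \sqrt{2 + p}$
$C{\left(s,D \right)} = D + s + D^{2} + s \sqrt{7}$ ($C{\left(s,D \right)} = \left(s + D\right) + \left(\sqrt{2 + 5} s + D D\right) = \left(D + s\right) + \left(\sqrt{7} s + D^{2}\right) = \left(D + s\right) + \left(s \sqrt{7} + D^{2}\right) = \left(D + s\right) + \left(D^{2} + s \sqrt{7}\right) = D + s + D^{2} + s \sqrt{7}$)
$\left(\frac{1}{C{\left(-12,\left(-3\right) \left(-2\right) + 2 \right)}}\right)^{2} = \left(\frac{1}{\left(\left(-3\right) \left(-2\right) + 2\right) - 12 + \left(\left(-3\right) \left(-2\right) + 2\right)^{2} - 12 \sqrt{7}}\right)^{2} = \left(\frac{1}{\left(6 + 2\right) - 12 + \left(6 + 2\right)^{2} - 12 \sqrt{7}}\right)^{2} = \left(\frac{1}{8 - 12 + 8^{2} - 12 \sqrt{7}}\right)^{2} = \left(\frac{1}{8 - 12 + 64 - 12 \sqrt{7}}\right)^{2} = \left(\frac{1}{60 - 12 \sqrt{7}}\right)^{2} = \frac{1}{\left(60 - 12 \sqrt{7}\right)^{2}}$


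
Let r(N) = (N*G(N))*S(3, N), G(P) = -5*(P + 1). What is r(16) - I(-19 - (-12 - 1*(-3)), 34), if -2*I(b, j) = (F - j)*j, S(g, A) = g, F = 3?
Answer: -4607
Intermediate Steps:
G(P) = -5 - 5*P (G(P) = -5*(1 + P) = -5 - 5*P)
I(b, j) = -j*(3 - j)/2 (I(b, j) = -(3 - j)*j/2 = -j*(3 - j)/2)
r(N) = 3*N*(-5 - 5*N) (r(N) = (N*(-5 - 5*N))*3 = 3*N*(-5 - 5*N))
r(16) - I(-19 - (-12 - 1*(-3)), 34) = -15*16*(1 + 16) - 34*(-3 + 34)/2 = -15*16*17 - 34*31/2 = -4080 - 1*527 = -4080 - 527 = -4607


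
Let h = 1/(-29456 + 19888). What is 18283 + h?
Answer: 174931743/9568 ≈ 18283.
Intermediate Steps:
h = -1/9568 (h = 1/(-9568) = -1/9568 ≈ -0.00010451)
18283 + h = 18283 - 1/9568 = 174931743/9568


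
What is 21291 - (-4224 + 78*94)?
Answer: 18183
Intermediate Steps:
21291 - (-4224 + 78*94) = 21291 - (-4224 + 7332) = 21291 - 1*3108 = 21291 - 3108 = 18183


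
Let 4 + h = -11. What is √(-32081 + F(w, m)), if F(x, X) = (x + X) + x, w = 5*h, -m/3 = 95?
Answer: 2*I*√8129 ≈ 180.32*I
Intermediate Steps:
m = -285 (m = -3*95 = -285)
h = -15 (h = -4 - 11 = -15)
w = -75 (w = 5*(-15) = -75)
F(x, X) = X + 2*x (F(x, X) = (X + x) + x = X + 2*x)
√(-32081 + F(w, m)) = √(-32081 + (-285 + 2*(-75))) = √(-32081 + (-285 - 150)) = √(-32081 - 435) = √(-32516) = 2*I*√8129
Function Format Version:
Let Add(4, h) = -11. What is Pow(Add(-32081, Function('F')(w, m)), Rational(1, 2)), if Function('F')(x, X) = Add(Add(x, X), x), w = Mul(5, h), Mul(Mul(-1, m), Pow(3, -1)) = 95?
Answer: Mul(2, I, Pow(8129, Rational(1, 2))) ≈ Mul(180.32, I)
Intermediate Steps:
m = -285 (m = Mul(-3, 95) = -285)
h = -15 (h = Add(-4, -11) = -15)
w = -75 (w = Mul(5, -15) = -75)
Function('F')(x, X) = Add(X, Mul(2, x)) (Function('F')(x, X) = Add(Add(X, x), x) = Add(X, Mul(2, x)))
Pow(Add(-32081, Function('F')(w, m)), Rational(1, 2)) = Pow(Add(-32081, Add(-285, Mul(2, -75))), Rational(1, 2)) = Pow(Add(-32081, Add(-285, -150)), Rational(1, 2)) = Pow(Add(-32081, -435), Rational(1, 2)) = Pow(-32516, Rational(1, 2)) = Mul(2, I, Pow(8129, Rational(1, 2)))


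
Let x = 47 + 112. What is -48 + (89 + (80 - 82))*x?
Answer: 13785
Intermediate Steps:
x = 159
-48 + (89 + (80 - 82))*x = -48 + (89 + (80 - 82))*159 = -48 + (89 - 2)*159 = -48 + 87*159 = -48 + 13833 = 13785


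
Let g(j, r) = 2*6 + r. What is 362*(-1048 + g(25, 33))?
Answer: -363086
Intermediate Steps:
g(j, r) = 12 + r
362*(-1048 + g(25, 33)) = 362*(-1048 + (12 + 33)) = 362*(-1048 + 45) = 362*(-1003) = -363086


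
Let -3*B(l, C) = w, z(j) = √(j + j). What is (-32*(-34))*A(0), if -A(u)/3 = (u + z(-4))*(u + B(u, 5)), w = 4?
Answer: 8704*I*√2 ≈ 12309.0*I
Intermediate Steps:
z(j) = √2*√j (z(j) = √(2*j) = √2*√j)
B(l, C) = -4/3 (B(l, C) = -⅓*4 = -4/3)
A(u) = -3*(-4/3 + u)*(u + 2*I*√2) (A(u) = -3*(u + √2*√(-4))*(u - 4/3) = -3*(u + √2*(2*I))*(-4/3 + u) = -3*(u + 2*I*√2)*(-4/3 + u) = -3*(-4/3 + u)*(u + 2*I*√2))
(-32*(-34))*A(0) = (-32*(-34))*(-3*0² + 4*0 + 8*I*√2 - 6*I*0*√2) = 1088*(-3*0 + 0 + 8*I*√2 + 0) = 1088*(0 + 0 + 8*I*√2 + 0) = 1088*(8*I*√2) = 8704*I*√2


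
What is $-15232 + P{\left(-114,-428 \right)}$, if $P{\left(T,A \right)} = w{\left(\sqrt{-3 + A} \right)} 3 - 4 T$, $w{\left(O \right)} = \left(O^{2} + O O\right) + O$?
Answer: $-17362 + 3 i \sqrt{431} \approx -17362.0 + 62.282 i$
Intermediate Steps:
$w{\left(O \right)} = O + 2 O^{2}$ ($w{\left(O \right)} = \left(O^{2} + O^{2}\right) + O = 2 O^{2} + O = O + 2 O^{2}$)
$P{\left(T,A \right)} = - 4 T + 3 \sqrt{-3 + A} \left(1 + 2 \sqrt{-3 + A}\right)$ ($P{\left(T,A \right)} = \sqrt{-3 + A} \left(1 + 2 \sqrt{-3 + A}\right) 3 - 4 T = 3 \sqrt{-3 + A} \left(1 + 2 \sqrt{-3 + A}\right) - 4 T = - 4 T + 3 \sqrt{-3 + A} \left(1 + 2 \sqrt{-3 + A}\right)$)
$-15232 + P{\left(-114,-428 \right)} = -15232 + \left(-18 - -456 + 3 \sqrt{-3 - 428} + 6 \left(-428\right)\right) = -15232 + \left(-18 + 456 + 3 \sqrt{-431} - 2568\right) = -15232 + \left(-18 + 456 + 3 i \sqrt{431} - 2568\right) = -15232 - \left(2130 - 3 i \sqrt{431}\right) = -17362 + 3 i \sqrt{431}$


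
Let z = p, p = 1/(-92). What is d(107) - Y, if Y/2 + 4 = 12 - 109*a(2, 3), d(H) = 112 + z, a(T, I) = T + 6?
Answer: 169279/92 ≈ 1840.0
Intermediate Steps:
p = -1/92 ≈ -0.010870
a(T, I) = 6 + T
z = -1/92 ≈ -0.010870
d(H) = 10303/92 (d(H) = 112 - 1/92 = 10303/92)
Y = -1728 (Y = -8 + 2*(12 - 109*(6 + 2)) = -8 + 2*(12 - 109*8) = -8 + 2*(12 - 872) = -8 + 2*(-860) = -8 - 1720 = -1728)
d(107) - Y = 10303/92 - 1*(-1728) = 10303/92 + 1728 = 169279/92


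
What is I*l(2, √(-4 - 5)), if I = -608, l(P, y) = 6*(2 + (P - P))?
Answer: -7296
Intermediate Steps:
l(P, y) = 12 (l(P, y) = 6*(2 + 0) = 6*2 = 12)
I*l(2, √(-4 - 5)) = -608*12 = -7296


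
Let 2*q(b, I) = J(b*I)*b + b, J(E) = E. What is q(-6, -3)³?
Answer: -185193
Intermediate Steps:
q(b, I) = b/2 + I*b²/2 (q(b, I) = ((b*I)*b + b)/2 = ((I*b)*b + b)/2 = (I*b² + b)/2 = (b + I*b²)/2 = b/2 + I*b²/2)
q(-6, -3)³ = ((½)*(-6)*(1 - 3*(-6)))³ = ((½)*(-6)*(1 + 18))³ = ((½)*(-6)*19)³ = (-57)³ = -185193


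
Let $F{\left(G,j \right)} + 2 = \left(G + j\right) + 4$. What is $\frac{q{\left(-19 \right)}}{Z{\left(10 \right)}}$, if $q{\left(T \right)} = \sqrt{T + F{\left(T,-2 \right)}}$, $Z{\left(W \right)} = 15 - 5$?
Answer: $\frac{i \sqrt{38}}{10} \approx 0.61644 i$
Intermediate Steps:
$Z{\left(W \right)} = 10$
$F{\left(G,j \right)} = 2 + G + j$ ($F{\left(G,j \right)} = -2 + \left(\left(G + j\right) + 4\right) = -2 + \left(4 + G + j\right) = 2 + G + j$)
$q{\left(T \right)} = \sqrt{2} \sqrt{T}$ ($q{\left(T \right)} = \sqrt{T + \left(2 + T - 2\right)} = \sqrt{T + T} = \sqrt{2 T} = \sqrt{2} \sqrt{T}$)
$\frac{q{\left(-19 \right)}}{Z{\left(10 \right)}} = \frac{\sqrt{2} \sqrt{-19}}{10} = \sqrt{2} i \sqrt{19} \cdot \frac{1}{10} = i \sqrt{38} \cdot \frac{1}{10} = \frac{i \sqrt{38}}{10}$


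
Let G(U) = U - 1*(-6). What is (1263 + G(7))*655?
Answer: 835780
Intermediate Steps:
G(U) = 6 + U (G(U) = U + 6 = 6 + U)
(1263 + G(7))*655 = (1263 + (6 + 7))*655 = (1263 + 13)*655 = 1276*655 = 835780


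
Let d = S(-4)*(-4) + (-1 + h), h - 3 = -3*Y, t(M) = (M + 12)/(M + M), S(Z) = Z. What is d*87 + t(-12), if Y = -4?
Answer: 2610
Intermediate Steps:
t(M) = (12 + M)/(2*M) (t(M) = (12 + M)/((2*M)) = (12 + M)*(1/(2*M)) = (12 + M)/(2*M))
h = 15 (h = 3 - 3*(-4) = 3 + 12 = 15)
d = 30 (d = -4*(-4) + (-1 + 15) = 16 + 14 = 30)
d*87 + t(-12) = 30*87 + (1/2)*(12 - 12)/(-12) = 2610 + (1/2)*(-1/12)*0 = 2610 + 0 = 2610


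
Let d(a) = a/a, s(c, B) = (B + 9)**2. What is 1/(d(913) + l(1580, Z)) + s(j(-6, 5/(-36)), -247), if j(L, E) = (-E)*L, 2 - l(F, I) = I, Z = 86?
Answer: 4701451/83 ≈ 56644.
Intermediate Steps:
l(F, I) = 2 - I
j(L, E) = -E*L
s(c, B) = (9 + B)**2
d(a) = 1
1/(d(913) + l(1580, Z)) + s(j(-6, 5/(-36)), -247) = 1/(1 + (2 - 1*86)) + (9 - 247)**2 = 1/(1 + (2 - 86)) + (-238)**2 = 1/(1 - 84) + 56644 = 1/(-83) + 56644 = -1/83 + 56644 = 4701451/83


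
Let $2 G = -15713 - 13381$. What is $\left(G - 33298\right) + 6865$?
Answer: $-40980$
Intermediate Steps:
$G = -14547$ ($G = \frac{-15713 - 13381}{2} = \frac{1}{2} \left(-29094\right) = -14547$)
$\left(G - 33298\right) + 6865 = \left(-14547 - 33298\right) + 6865 = -47845 + 6865 = -40980$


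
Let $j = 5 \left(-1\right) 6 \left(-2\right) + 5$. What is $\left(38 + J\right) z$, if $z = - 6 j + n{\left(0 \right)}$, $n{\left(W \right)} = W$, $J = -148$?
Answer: $42900$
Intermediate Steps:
$j = 65$ ($j = 5 \left(\left(-6\right) \left(-2\right)\right) + 5 = 5 \cdot 12 + 5 = 60 + 5 = 65$)
$z = -390$ ($z = \left(-6\right) 65 + 0 = -390 + 0 = -390$)
$\left(38 + J\right) z = \left(38 - 148\right) \left(-390\right) = \left(-110\right) \left(-390\right) = 42900$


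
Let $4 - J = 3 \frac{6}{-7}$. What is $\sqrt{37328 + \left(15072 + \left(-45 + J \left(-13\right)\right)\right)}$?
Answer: $\frac{\sqrt{2561209}}{7} \approx 228.63$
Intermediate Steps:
$J = \frac{46}{7}$ ($J = 4 - 3 \frac{6}{-7} = 4 - 3 \cdot 6 \left(- \frac{1}{7}\right) = 4 - 3 \left(- \frac{6}{7}\right) = 4 - - \frac{18}{7} = 4 + \frac{18}{7} = \frac{46}{7} \approx 6.5714$)
$\sqrt{37328 + \left(15072 + \left(-45 + J \left(-13\right)\right)\right)} = \sqrt{37328 + \left(15072 + \left(-45 + \frac{46}{7} \left(-13\right)\right)\right)} = \sqrt{37328 + \left(15072 - \frac{913}{7}\right)} = \sqrt{37328 + \frac{104591}{7}} = \sqrt{\frac{365887}{7}} = \frac{\sqrt{2561209}}{7}$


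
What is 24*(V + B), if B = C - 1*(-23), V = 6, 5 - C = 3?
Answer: 744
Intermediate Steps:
C = 2 (C = 5 - 1*3 = 5 - 3 = 2)
B = 25 (B = 2 - 1*(-23) = 2 + 23 = 25)
24*(V + B) = 24*(6 + 25) = 24*31 = 744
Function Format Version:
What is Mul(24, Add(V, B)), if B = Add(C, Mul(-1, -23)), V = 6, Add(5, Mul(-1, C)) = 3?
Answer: 744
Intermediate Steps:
C = 2 (C = Add(5, Mul(-1, 3)) = Add(5, -3) = 2)
B = 25 (B = Add(2, Mul(-1, -23)) = Add(2, 23) = 25)
Mul(24, Add(V, B)) = Mul(24, Add(6, 25)) = Mul(24, 31) = 744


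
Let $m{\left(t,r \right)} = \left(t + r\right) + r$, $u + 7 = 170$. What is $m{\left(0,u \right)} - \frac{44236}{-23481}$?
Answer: $\frac{7699042}{23481} \approx 327.88$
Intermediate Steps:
$u = 163$ ($u = -7 + 170 = 163$)
$m{\left(t,r \right)} = t + 2 r$ ($m{\left(t,r \right)} = \left(r + t\right) + r = t + 2 r$)
$m{\left(0,u \right)} - \frac{44236}{-23481} = \left(0 + 2 \cdot 163\right) - \frac{44236}{-23481} = \left(0 + 326\right) - - \frac{44236}{23481} = 326 + \frac{44236}{23481} = \frac{7699042}{23481}$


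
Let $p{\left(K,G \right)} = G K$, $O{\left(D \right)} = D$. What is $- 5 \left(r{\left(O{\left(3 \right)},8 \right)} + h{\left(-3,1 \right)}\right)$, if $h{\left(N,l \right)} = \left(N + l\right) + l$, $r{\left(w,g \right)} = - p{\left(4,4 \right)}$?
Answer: $85$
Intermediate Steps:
$r{\left(w,g \right)} = -16$ ($r{\left(w,g \right)} = - 4 \cdot 4 = \left(-1\right) 16 = -16$)
$h{\left(N,l \right)} = N + 2 l$
$- 5 \left(r{\left(O{\left(3 \right)},8 \right)} + h{\left(-3,1 \right)}\right) = - 5 \left(-16 + \left(-3 + 2 \cdot 1\right)\right) = - 5 \left(-16 + \left(-3 + 2\right)\right) = - 5 \left(-16 - 1\right) = \left(-5\right) \left(-17\right) = 85$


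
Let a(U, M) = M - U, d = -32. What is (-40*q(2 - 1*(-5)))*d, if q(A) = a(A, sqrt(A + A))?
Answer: -8960 + 1280*sqrt(14) ≈ -4170.7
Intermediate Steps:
q(A) = -A + sqrt(2)*sqrt(A) (q(A) = sqrt(A + A) - A = sqrt(2*A) - A = sqrt(2)*sqrt(A) - A = -A + sqrt(2)*sqrt(A))
(-40*q(2 - 1*(-5)))*d = -40*(-(2 - 1*(-5)) + sqrt(2)*sqrt(2 - 1*(-5)))*(-32) = -40*(-(2 + 5) + sqrt(2)*sqrt(2 + 5))*(-32) = -40*(-1*7 + sqrt(2)*sqrt(7))*(-32) = -40*(-7 + sqrt(14))*(-32) = (280 - 40*sqrt(14))*(-32) = -8960 + 1280*sqrt(14)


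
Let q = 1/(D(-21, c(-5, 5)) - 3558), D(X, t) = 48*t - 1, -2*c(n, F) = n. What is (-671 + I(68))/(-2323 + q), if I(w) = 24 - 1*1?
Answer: 1114236/3994399 ≈ 0.27895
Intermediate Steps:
c(n, F) = -n/2
D(X, t) = -1 + 48*t
I(w) = 23 (I(w) = 24 - 1 = 23)
q = -1/3439 (q = 1/((-1 + 48*(-½*(-5))) - 3558) = 1/((-1 + 48*(5/2)) - 3558) = 1/((-1 + 120) - 3558) = 1/(119 - 3558) = 1/(-3439) = -1/3439 ≈ -0.00029078)
(-671 + I(68))/(-2323 + q) = (-671 + 23)/(-2323 - 1/3439) = -648/(-7988798/3439) = -648*(-3439/7988798) = 1114236/3994399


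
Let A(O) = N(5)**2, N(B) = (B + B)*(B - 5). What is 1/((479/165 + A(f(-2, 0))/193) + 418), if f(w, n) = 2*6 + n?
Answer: 165/69449 ≈ 0.0023758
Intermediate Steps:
N(B) = 2*B*(-5 + B) (N(B) = (2*B)*(-5 + B) = 2*B*(-5 + B))
f(w, n) = 12 + n
A(O) = 0 (A(O) = (2*5*(-5 + 5))**2 = (2*5*0)**2 = 0**2 = 0)
1/((479/165 + A(f(-2, 0))/193) + 418) = 1/((479/165 + 0/193) + 418) = 1/((479*(1/165) + 0*(1/193)) + 418) = 1/((479/165 + 0) + 418) = 1/(479/165 + 418) = 1/(69449/165) = 165/69449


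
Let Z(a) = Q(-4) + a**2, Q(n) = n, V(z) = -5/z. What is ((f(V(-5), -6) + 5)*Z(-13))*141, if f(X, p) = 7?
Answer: 279180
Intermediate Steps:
Z(a) = -4 + a**2
((f(V(-5), -6) + 5)*Z(-13))*141 = ((7 + 5)*(-4 + (-13)**2))*141 = (12*(-4 + 169))*141 = (12*165)*141 = 1980*141 = 279180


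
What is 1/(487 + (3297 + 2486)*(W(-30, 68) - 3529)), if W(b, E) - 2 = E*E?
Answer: 1/6344438 ≈ 1.5762e-7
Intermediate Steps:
W(b, E) = 2 + E**2 (W(b, E) = 2 + E*E = 2 + E**2)
1/(487 + (3297 + 2486)*(W(-30, 68) - 3529)) = 1/(487 + (3297 + 2486)*((2 + 68**2) - 3529)) = 1/(487 + 5783*((2 + 4624) - 3529)) = 1/(487 + 5783*(4626 - 3529)) = 1/(487 + 5783*1097) = 1/(487 + 6343951) = 1/6344438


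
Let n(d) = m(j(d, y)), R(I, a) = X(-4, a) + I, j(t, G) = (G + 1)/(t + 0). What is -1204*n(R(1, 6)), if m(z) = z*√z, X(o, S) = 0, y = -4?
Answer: 3612*I*√3 ≈ 6256.2*I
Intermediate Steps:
j(t, G) = (1 + G)/t
m(z) = z^(3/2)
R(I, a) = I (R(I, a) = 0 + I = I)
n(d) = 3*√3*(-1/d)^(3/2) (n(d) = ((1 - 4)/d)^(3/2) = (-3/d)^(3/2) = 3*√3*(-1/d)^(3/2))
-1204*n(R(1, 6)) = -3612*√3*(-1/1)^(3/2) = -3612*√3*(-1*1)^(3/2) = -3612*√3*(-1)^(3/2) = -3612*√3*(-I) = -(-3612)*I*√3 = 3612*I*√3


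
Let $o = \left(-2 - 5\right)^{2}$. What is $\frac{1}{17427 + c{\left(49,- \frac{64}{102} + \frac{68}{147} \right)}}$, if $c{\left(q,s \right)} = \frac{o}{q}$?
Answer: $\frac{1}{17428} \approx 5.7379 \cdot 10^{-5}$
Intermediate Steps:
$o = 49$ ($o = \left(-7\right)^{2} = 49$)
$c{\left(q,s \right)} = \frac{49}{q}$
$\frac{1}{17427 + c{\left(49,- \frac{64}{102} + \frac{68}{147} \right)}} = \frac{1}{17427 + \frac{49}{49}} = \frac{1}{17427 + 49 \cdot \frac{1}{49}} = \frac{1}{17427 + 1} = \frac{1}{17428}$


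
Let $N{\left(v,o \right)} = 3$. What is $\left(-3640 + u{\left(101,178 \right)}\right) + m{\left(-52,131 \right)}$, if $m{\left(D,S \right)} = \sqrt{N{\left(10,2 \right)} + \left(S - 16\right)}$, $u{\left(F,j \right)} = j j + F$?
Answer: $28145 + \sqrt{118} \approx 28156.0$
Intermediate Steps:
$u{\left(F,j \right)} = F + j^{2}$ ($u{\left(F,j \right)} = j^{2} + F = F + j^{2}$)
$m{\left(D,S \right)} = \sqrt{-13 + S}$ ($m{\left(D,S \right)} = \sqrt{3 + \left(S - 16\right)} = \sqrt{3 + \left(-16 + S\right)} = \sqrt{-13 + S}$)
$\left(-3640 + u{\left(101,178 \right)}\right) + m{\left(-52,131 \right)} = \left(-3640 + \left(101 + 178^{2}\right)\right) + \sqrt{-13 + 131} = \left(-3640 + \left(101 + 31684\right)\right) + \sqrt{118} = \left(-3640 + 31785\right) + \sqrt{118} = 28145 + \sqrt{118}$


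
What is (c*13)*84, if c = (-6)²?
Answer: 39312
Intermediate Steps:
c = 36
(c*13)*84 = (36*13)*84 = 468*84 = 39312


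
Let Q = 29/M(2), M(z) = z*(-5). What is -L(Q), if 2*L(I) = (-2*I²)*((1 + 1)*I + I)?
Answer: -73167/1000 ≈ -73.167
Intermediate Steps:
M(z) = -5*z
Q = -29/10 (Q = 29/((-5*2)) = 29/(-10) = 29*(-⅒) = -29/10 ≈ -2.9000)
L(I) = -3*I³ (L(I) = ((-2*I²)*((1 + 1)*I + I))/2 = ((-2*I²)*(2*I + I))/2 = ((-2*I²)*(3*I))/2 = (-6*I³)/2 = -3*I³)
-L(Q) = -(-3)*(-29/10)³ = -(-3)*(-24389)/1000 = -1*73167/1000 = -73167/1000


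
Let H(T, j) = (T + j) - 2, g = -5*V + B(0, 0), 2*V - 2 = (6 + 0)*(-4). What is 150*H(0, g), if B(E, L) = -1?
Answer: 7800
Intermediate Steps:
V = -11 (V = 1 + ((6 + 0)*(-4))/2 = 1 + (6*(-4))/2 = 1 + (½)*(-24) = 1 - 12 = -11)
g = 54 (g = -5*(-11) - 1 = 55 - 1 = 54)
H(T, j) = -2 + T + j
150*H(0, g) = 150*(-2 + 0 + 54) = 150*52 = 7800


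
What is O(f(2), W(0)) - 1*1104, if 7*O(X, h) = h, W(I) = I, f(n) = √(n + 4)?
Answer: -1104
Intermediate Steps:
f(n) = √(4 + n)
O(X, h) = h/7
O(f(2), W(0)) - 1*1104 = (⅐)*0 - 1*1104 = 0 - 1104 = -1104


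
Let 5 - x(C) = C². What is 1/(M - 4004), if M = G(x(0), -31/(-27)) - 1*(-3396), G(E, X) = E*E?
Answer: -1/583 ≈ -0.0017153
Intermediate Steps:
x(C) = 5 - C²
G(E, X) = E²
M = 3421 (M = (5 - 1*0²)² - 1*(-3396) = (5 - 1*0)² + 3396 = (5 + 0)² + 3396 = 5² + 3396 = 25 + 3396 = 3421)
1/(M - 4004) = 1/(3421 - 4004) = 1/(-583) = -1/583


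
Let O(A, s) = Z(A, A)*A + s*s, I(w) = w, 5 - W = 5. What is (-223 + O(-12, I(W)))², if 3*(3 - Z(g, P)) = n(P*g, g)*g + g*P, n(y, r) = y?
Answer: 43494025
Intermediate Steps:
W = 0 (W = 5 - 1*5 = 5 - 5 = 0)
Z(g, P) = 3 - P*g/3 - P*g²/3 (Z(g, P) = 3 - ((P*g)*g + g*P)/3 = 3 - (P*g² + P*g)/3 = 3 - (P*g + P*g²)/3 = 3 + (-P*g/3 - P*g²/3) = 3 - P*g/3 - P*g²/3)
O(A, s) = s² + A*(3 - A²/3 - A³/3) (O(A, s) = (3 - A*A/3 - A*A²/3)*A + s*s = (3 - A²/3 - A³/3)*A + s² = A*(3 - A²/3 - A³/3) + s² = s² + A*(3 - A²/3 - A³/3))
(-223 + O(-12, I(W)))² = (-223 + (0² - ⅓*(-12)*(-9 + (-12)² + (-12)³)))² = (-223 + (0 - ⅓*(-12)*(-9 + 144 - 1728)))² = (-223 + (0 - ⅓*(-12)*(-1593)))² = (-223 + (0 - 6372))² = (-223 - 6372)² = (-6595)² = 43494025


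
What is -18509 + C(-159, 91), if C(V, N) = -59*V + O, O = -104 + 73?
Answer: -9159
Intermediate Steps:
O = -31
C(V, N) = -31 - 59*V (C(V, N) = -59*V - 31 = -31 - 59*V)
-18509 + C(-159, 91) = -18509 + (-31 - 59*(-159)) = -18509 + (-31 + 9381) = -18509 + 9350 = -9159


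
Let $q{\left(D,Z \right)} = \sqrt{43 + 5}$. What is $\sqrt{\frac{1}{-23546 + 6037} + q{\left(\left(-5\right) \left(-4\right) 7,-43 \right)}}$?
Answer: $\frac{\sqrt{-17509 + 1226260324 \sqrt{3}}}{17509} \approx 2.6321$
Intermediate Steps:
$q{\left(D,Z \right)} = 4 \sqrt{3}$ ($q{\left(D,Z \right)} = \sqrt{48} = 4 \sqrt{3}$)
$\sqrt{\frac{1}{-23546 + 6037} + q{\left(\left(-5\right) \left(-4\right) 7,-43 \right)}} = \sqrt{\frac{1}{-23546 + 6037} + 4 \sqrt{3}} = \sqrt{\frac{1}{-17509} + 4 \sqrt{3}} = \sqrt{- \frac{1}{17509} + 4 \sqrt{3}}$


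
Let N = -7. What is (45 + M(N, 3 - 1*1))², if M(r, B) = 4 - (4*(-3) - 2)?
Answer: 3969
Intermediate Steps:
M(r, B) = 18 (M(r, B) = 4 - (-12 - 2) = 4 - 1*(-14) = 4 + 14 = 18)
(45 + M(N, 3 - 1*1))² = (45 + 18)² = 63² = 3969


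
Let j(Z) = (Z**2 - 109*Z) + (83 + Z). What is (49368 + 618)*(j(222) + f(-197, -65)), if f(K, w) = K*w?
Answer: 1909265256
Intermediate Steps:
j(Z) = 83 + Z**2 - 108*Z
(49368 + 618)*(j(222) + f(-197, -65)) = (49368 + 618)*((83 + 222**2 - 108*222) - 197*(-65)) = 49986*((83 + 49284 - 23976) + 12805) = 49986*(25391 + 12805) = 49986*38196 = 1909265256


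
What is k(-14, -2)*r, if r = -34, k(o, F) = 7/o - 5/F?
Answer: -68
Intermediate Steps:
k(o, F) = -5/F + 7/o
k(-14, -2)*r = (-5/(-2) + 7/(-14))*(-34) = (-5*(-½) + 7*(-1/14))*(-34) = (5/2 - ½)*(-34) = 2*(-34) = -68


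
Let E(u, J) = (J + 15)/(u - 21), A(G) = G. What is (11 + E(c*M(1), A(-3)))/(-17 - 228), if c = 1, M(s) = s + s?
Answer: -197/4655 ≈ -0.042320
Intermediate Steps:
M(s) = 2*s
E(u, J) = (15 + J)/(-21 + u)
(11 + E(c*M(1), A(-3)))/(-17 - 228) = (11 + (15 - 3)/(-21 + 1*(2*1)))/(-17 - 228) = (11 + 12/(-21 + 1*2))/(-245) = (11 + 12/(-21 + 2))*(-1/245) = (11 + 12/(-19))*(-1/245) = (11 - 1/19*12)*(-1/245) = (11 - 12/19)*(-1/245) = (197/19)*(-1/245) = -197/4655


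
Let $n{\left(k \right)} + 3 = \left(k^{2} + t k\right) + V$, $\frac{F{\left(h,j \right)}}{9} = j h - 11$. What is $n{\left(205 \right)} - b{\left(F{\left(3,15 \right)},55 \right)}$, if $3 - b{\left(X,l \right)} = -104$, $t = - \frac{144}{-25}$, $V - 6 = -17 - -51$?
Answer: $\frac{215679}{5} \approx 43136.0$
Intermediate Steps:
$F{\left(h,j \right)} = -99 + 9 h j$ ($F{\left(h,j \right)} = 9 \left(j h - 11\right) = 9 \left(h j - 11\right) = 9 \left(-11 + h j\right) = -99 + 9 h j$)
$V = 40$ ($V = 6 - -34 = 6 + \left(-17 + 51\right) = 6 + 34 = 40$)
$t = \frac{144}{25}$ ($t = \left(-144\right) \left(- \frac{1}{25}\right) = \frac{144}{25} \approx 5.76$)
$b{\left(X,l \right)} = 107$ ($b{\left(X,l \right)} = 3 - -104 = 3 + 104 = 107$)
$n{\left(k \right)} = 37 + k^{2} + \frac{144 k}{25}$ ($n{\left(k \right)} = -3 + \left(\left(k^{2} + \frac{144 k}{25}\right) + 40\right) = -3 + \left(40 + k^{2} + \frac{144 k}{25}\right) = 37 + k^{2} + \frac{144 k}{25}$)
$n{\left(205 \right)} - b{\left(F{\left(3,15 \right)},55 \right)} = \left(37 + 205^{2} + \frac{144}{25} \cdot 205\right) - 107 = \left(37 + 42025 + \frac{5904}{5}\right) - 107 = \frac{216214}{5} - 107 = \frac{215679}{5}$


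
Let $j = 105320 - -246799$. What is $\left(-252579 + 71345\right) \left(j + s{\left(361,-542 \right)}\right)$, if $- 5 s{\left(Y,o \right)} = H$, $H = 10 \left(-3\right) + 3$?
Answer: $- \frac{319084567548}{5} \approx -6.3817 \cdot 10^{10}$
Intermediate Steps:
$j = 352119$ ($j = 105320 + 246799 = 352119$)
$H = -27$ ($H = -30 + 3 = -27$)
$s{\left(Y,o \right)} = \frac{27}{5}$ ($s{\left(Y,o \right)} = \left(- \frac{1}{5}\right) \left(-27\right) = \frac{27}{5}$)
$\left(-252579 + 71345\right) \left(j + s{\left(361,-542 \right)}\right) = \left(-252579 + 71345\right) \left(352119 + \frac{27}{5}\right) = \left(-181234\right) \frac{1760622}{5} = - \frac{319084567548}{5}$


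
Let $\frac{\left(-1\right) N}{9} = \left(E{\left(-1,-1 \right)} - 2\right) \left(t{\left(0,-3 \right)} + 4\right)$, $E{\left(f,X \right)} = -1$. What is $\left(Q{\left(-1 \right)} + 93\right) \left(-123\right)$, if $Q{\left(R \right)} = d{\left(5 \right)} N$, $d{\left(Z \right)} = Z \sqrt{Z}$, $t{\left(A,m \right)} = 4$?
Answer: $-11439 - 132840 \sqrt{5} \approx -3.0848 \cdot 10^{5}$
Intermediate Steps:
$N = 216$ ($N = - 9 \left(-1 - 2\right) \left(4 + 4\right) = - 9 \left(\left(-3\right) 8\right) = \left(-9\right) \left(-24\right) = 216$)
$d{\left(Z \right)} = Z^{\frac{3}{2}}$
$Q{\left(R \right)} = 1080 \sqrt{5}$ ($Q{\left(R \right)} = 5^{\frac{3}{2}} \cdot 216 = 5 \sqrt{5} \cdot 216 = 1080 \sqrt{5}$)
$\left(Q{\left(-1 \right)} + 93\right) \left(-123\right) = \left(1080 \sqrt{5} + 93\right) \left(-123\right) = \left(93 + 1080 \sqrt{5}\right) \left(-123\right) = -11439 - 132840 \sqrt{5}$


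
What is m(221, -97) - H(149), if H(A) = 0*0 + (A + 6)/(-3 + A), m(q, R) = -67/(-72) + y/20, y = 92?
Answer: 117443/26280 ≈ 4.4689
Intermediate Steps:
m(q, R) = 1991/360 (m(q, R) = -67/(-72) + 92/20 = -67*(-1/72) + 92*(1/20) = 67/72 + 23/5 = 1991/360)
H(A) = (6 + A)/(-3 + A) (H(A) = 0 + (6 + A)/(-3 + A) = (6 + A)/(-3 + A))
m(221, -97) - H(149) = 1991/360 - (6 + 149)/(-3 + 149) = 1991/360 - 155/146 = 117443/26280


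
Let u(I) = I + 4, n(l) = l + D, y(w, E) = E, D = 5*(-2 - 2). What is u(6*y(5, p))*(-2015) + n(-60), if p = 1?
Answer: -20230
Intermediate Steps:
D = -20 (D = 5*(-4) = -20)
n(l) = -20 + l (n(l) = l - 20 = -20 + l)
u(I) = 4 + I
u(6*y(5, p))*(-2015) + n(-60) = (4 + 6*1)*(-2015) + (-20 - 60) = (4 + 6)*(-2015) - 80 = 10*(-2015) - 80 = -20150 - 80 = -20230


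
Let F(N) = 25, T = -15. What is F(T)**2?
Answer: 625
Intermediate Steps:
F(T)**2 = 25**2 = 625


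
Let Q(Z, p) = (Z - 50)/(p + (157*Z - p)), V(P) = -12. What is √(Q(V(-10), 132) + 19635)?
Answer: √17423421342/942 ≈ 140.13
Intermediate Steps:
Q(Z, p) = (-50 + Z)/(157*Z) (Q(Z, p) = (-50 + Z)/(p + (-p + 157*Z)) = (-50 + Z)/((157*Z)) = (-50 + Z)*(1/(157*Z)) = (-50 + Z)/(157*Z))
√(Q(V(-10), 132) + 19635) = √((1/157)*(-50 - 12)/(-12) + 19635) = √((1/157)*(-1/12)*(-62) + 19635) = √(31/942 + 19635) = √(18496201/942) = √17423421342/942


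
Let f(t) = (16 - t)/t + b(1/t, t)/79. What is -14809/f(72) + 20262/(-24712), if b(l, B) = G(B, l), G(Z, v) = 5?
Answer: 16261704537/784606 ≈ 20726.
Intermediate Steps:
b(l, B) = 5
f(t) = 5/79 + (16 - t)/t (f(t) = (16 - t)/t + 5/79 = 5/79 + (16 - t)/t)
-14809/f(72) + 20262/(-24712) = -14809/(-74/79 + 16/72) + 20262/(-24712) = -14809/(-74/79 + 16*(1/72)) + 20262*(-1/24712) = -14809/(-74/79 + 2/9) - 10131/12356 = -14809/(-508/711) - 10131/12356 = -14809*(-711/508) - 10131/12356 = 10529199/508 - 10131/12356 = 16261704537/784606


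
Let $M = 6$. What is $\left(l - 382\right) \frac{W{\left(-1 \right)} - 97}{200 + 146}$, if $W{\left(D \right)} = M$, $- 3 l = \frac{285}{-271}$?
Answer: $\frac{9411857}{93766} \approx 100.38$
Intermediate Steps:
$l = \frac{95}{271}$ ($l = - \frac{285 \frac{1}{-271}}{3} = - \frac{285 \left(- \frac{1}{271}\right)}{3} = \left(- \frac{1}{3}\right) \left(- \frac{285}{271}\right) = \frac{95}{271} \approx 0.35055$)
$W{\left(D \right)} = 6$
$\left(l - 382\right) \frac{W{\left(-1 \right)} - 97}{200 + 146} = \left(\frac{95}{271} - 382\right) \frac{6 - 97}{200 + 146} = - \frac{103427 \left(- \frac{91}{346}\right)}{271} = - \frac{103427 \left(\left(-91\right) \frac{1}{346}\right)}{271} = \left(- \frac{103427}{271}\right) \left(- \frac{91}{346}\right) = \frac{9411857}{93766}$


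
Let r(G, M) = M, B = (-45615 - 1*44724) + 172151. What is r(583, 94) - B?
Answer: -81718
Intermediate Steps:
B = 81812 (B = (-45615 - 44724) + 172151 = -90339 + 172151 = 81812)
r(583, 94) - B = 94 - 1*81812 = 94 - 81812 = -81718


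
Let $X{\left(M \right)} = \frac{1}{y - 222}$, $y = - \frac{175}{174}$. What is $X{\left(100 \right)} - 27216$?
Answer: $- \frac{1056062622}{38803} \approx -27216.0$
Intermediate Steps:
$y = - \frac{175}{174}$ ($y = \left(-175\right) \frac{1}{174} = - \frac{175}{174} \approx -1.0057$)
$X{\left(M \right)} = - \frac{174}{38803}$ ($X{\left(M \right)} = \frac{1}{- \frac{175}{174} - 222} = \frac{1}{- \frac{38803}{174}} = - \frac{174}{38803}$)
$X{\left(100 \right)} - 27216 = - \frac{174}{38803} - 27216 = - \frac{1056062622}{38803}$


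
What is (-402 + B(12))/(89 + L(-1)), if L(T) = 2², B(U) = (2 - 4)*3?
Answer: -136/31 ≈ -4.3871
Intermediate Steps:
B(U) = -6 (B(U) = -2*3 = -6)
L(T) = 4
(-402 + B(12))/(89 + L(-1)) = (-402 - 6)/(89 + 4) = -408/93 = -408*1/93 = -136/31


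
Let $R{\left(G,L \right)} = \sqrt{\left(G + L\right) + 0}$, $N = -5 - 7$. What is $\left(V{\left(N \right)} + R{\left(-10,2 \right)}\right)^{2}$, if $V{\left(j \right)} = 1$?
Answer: $-7 + 4 i \sqrt{2} \approx -7.0 + 5.6569 i$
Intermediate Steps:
$N = -12$ ($N = -5 - 7 = -12$)
$R{\left(G,L \right)} = \sqrt{G + L}$
$\left(V{\left(N \right)} + R{\left(-10,2 \right)}\right)^{2} = \left(1 + \sqrt{-10 + 2}\right)^{2} = \left(1 + \sqrt{-8}\right)^{2} = \left(1 + 2 i \sqrt{2}\right)^{2}$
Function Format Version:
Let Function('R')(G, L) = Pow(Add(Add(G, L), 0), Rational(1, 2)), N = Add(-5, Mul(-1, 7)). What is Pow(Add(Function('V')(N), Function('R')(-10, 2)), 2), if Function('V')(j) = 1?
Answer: Add(-7, Mul(4, I, Pow(2, Rational(1, 2)))) ≈ Add(-7.0000, Mul(5.6569, I))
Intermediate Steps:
N = -12 (N = Add(-5, -7) = -12)
Function('R')(G, L) = Pow(Add(G, L), Rational(1, 2))
Pow(Add(Function('V')(N), Function('R')(-10, 2)), 2) = Pow(Add(1, Pow(Add(-10, 2), Rational(1, 2))), 2) = Pow(Add(1, Pow(-8, Rational(1, 2))), 2) = Pow(Add(1, Mul(2, I, Pow(2, Rational(1, 2)))), 2)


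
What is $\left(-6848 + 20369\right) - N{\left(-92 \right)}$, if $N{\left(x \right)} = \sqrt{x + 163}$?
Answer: $13521 - \sqrt{71} \approx 13513.0$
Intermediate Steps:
$N{\left(x \right)} = \sqrt{163 + x}$
$\left(-6848 + 20369\right) - N{\left(-92 \right)} = \left(-6848 + 20369\right) - \sqrt{163 - 92} = 13521 - \sqrt{71}$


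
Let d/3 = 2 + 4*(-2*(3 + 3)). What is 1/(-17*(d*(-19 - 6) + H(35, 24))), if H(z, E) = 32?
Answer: -1/59194 ≈ -1.6894e-5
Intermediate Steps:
d = -138 (d = 3*(2 + 4*(-2*(3 + 3))) = 3*(2 + 4*(-2*6)) = 3*(2 + 4*(-12)) = 3*(2 - 48) = 3*(-46) = -138)
1/(-17*(d*(-19 - 6) + H(35, 24))) = 1/(-17*(-138*(-19 - 6) + 32)) = 1/(-17*(-138*(-25) + 32)) = 1/(-17*(3450 + 32)) = 1/(-17*3482) = 1/(-59194) = -1/59194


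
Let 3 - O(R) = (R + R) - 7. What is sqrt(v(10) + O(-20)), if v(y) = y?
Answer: 2*sqrt(15) ≈ 7.7460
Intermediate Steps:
O(R) = 10 - 2*R (O(R) = 3 - ((R + R) - 7) = 3 - (2*R - 7) = 3 - (-7 + 2*R) = 3 + (7 - 2*R) = 10 - 2*R)
sqrt(v(10) + O(-20)) = sqrt(10 + (10 - 2*(-20))) = sqrt(10 + (10 + 40)) = sqrt(10 + 50) = sqrt(60) = 2*sqrt(15)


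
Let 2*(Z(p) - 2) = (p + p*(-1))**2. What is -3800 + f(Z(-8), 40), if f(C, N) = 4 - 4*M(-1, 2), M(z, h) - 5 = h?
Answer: -3824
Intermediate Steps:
M(z, h) = 5 + h
Z(p) = 2 (Z(p) = 2 + (p + p*(-1))**2/2 = 2 + (p - p)**2/2 = 2 + (1/2)*0**2 = 2 + (1/2)*0 = 2 + 0 = 2)
f(C, N) = -24 (f(C, N) = 4 - 4*(5 + 2) = 4 - 4*7 = 4 - 28 = -24)
-3800 + f(Z(-8), 40) = -3800 - 24 = -3824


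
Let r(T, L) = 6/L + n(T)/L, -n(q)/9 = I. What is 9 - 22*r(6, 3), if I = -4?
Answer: -299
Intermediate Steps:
n(q) = 36 (n(q) = -9*(-4) = 36)
r(T, L) = 42/L (r(T, L) = 6/L + 36/L = 42/L)
9 - 22*r(6, 3) = 9 - 924/3 = 9 - 22*14 = 9 - 308 = -299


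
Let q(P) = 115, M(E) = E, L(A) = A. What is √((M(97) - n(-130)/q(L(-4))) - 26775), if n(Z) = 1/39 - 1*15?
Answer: I*√536631353310/4485 ≈ 163.33*I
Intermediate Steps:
n(Z) = -584/39 (n(Z) = 1/39 - 15 = -584/39)
√((M(97) - n(-130)/q(L(-4))) - 26775) = √((97 - (-584)/(39*115)) - 26775) = √((97 - 1*(-584/4485)) - 26775) = √((97 + 584/4485) - 26775) = √(435629/4485 - 26775) = √(-119650246/4485) = I*√536631353310/4485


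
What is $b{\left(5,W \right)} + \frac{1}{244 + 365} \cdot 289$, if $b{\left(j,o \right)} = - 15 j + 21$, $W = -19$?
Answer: $- \frac{32597}{609} \approx -53.525$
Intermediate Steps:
$b{\left(j,o \right)} = 21 - 15 j$
$b{\left(5,W \right)} + \frac{1}{244 + 365} \cdot 289 = \left(21 - 75\right) + \frac{1}{244 + 365} \cdot 289 = \left(21 - 75\right) + \frac{1}{609} \cdot 289 = -54 + \frac{1}{609} \cdot 289 = -54 + \frac{289}{609} = - \frac{32597}{609}$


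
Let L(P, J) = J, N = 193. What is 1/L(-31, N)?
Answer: 1/193 ≈ 0.0051813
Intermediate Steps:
1/L(-31, N) = 1/193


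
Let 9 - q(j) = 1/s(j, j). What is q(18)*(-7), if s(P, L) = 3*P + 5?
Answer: -3710/59 ≈ -62.881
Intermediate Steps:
s(P, L) = 5 + 3*P
q(j) = 9 - 1/(5 + 3*j)
q(18)*(-7) = ((44 + 27*18)/(5 + 3*18))*(-7) = ((44 + 486)/(5 + 54))*(-7) = (530/59)*(-7) = -3710/59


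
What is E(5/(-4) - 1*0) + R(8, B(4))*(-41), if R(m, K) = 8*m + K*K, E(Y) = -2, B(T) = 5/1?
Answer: -3651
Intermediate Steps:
B(T) = 5 (B(T) = 5*1 = 5)
R(m, K) = K² + 8*m (R(m, K) = 8*m + K² = K² + 8*m)
E(5/(-4) - 1*0) + R(8, B(4))*(-41) = -2 + (5² + 8*8)*(-41) = -2 + (25 + 64)*(-41) = -2 + 89*(-41) = -2 - 3649 = -3651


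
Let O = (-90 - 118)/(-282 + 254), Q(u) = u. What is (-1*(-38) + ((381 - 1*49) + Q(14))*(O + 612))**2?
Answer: 2251566272484/49 ≈ 4.5950e+10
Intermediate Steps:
O = 52/7 (O = -208/(-28) = -208*(-1/28) = 52/7 ≈ 7.4286)
(-1*(-38) + ((381 - 1*49) + Q(14))*(O + 612))**2 = (-1*(-38) + ((381 - 1*49) + 14)*(52/7 + 612))**2 = (38 + ((381 - 49) + 14)*(4336/7))**2 = (38 + (332 + 14)*(4336/7))**2 = (38 + 346*(4336/7))**2 = (38 + 1500256/7)**2 = (1500522/7)**2 = 2251566272484/49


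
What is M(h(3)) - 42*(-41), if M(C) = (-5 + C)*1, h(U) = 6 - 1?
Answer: 1722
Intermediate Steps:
h(U) = 5
M(C) = -5 + C
M(h(3)) - 42*(-41) = (-5 + 5) - 42*(-41) = 0 + 1722 = 1722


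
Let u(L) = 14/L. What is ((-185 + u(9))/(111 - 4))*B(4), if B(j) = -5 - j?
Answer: 1651/107 ≈ 15.430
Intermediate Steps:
((-185 + u(9))/(111 - 4))*B(4) = ((-185 + 14/9)/(111 - 4))*(-5 - 1*4) = ((-185 + 14*(1/9))/107)*(-5 - 4) = ((-185 + 14/9)*(1/107))*(-9) = -1651/9*1/107*(-9) = -1651/963*(-9) = 1651/107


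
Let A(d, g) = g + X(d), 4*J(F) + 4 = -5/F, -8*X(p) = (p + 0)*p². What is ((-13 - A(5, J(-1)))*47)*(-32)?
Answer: -3572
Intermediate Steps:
X(p) = -p³/8 (X(p) = -(p + 0)*p²/8 = -p*p²/8 = -p³/8)
J(F) = -1 - 5/(4*F) (J(F) = -1 + (-5/F)/4 = -1 - 5/(4*F))
A(d, g) = g - d³/8
((-13 - A(5, J(-1)))*47)*(-32) = ((-13 - ((-5/4 - 1*(-1))/(-1) - ⅛*5³))*47)*(-32) = ((-13 - (-(-5/4 + 1) - ⅛*125))*47)*(-32) = ((-13 - (-1*(-¼) - 125/8))*47)*(-32) = ((-13 - (¼ - 125/8))*47)*(-32) = ((-13 - 1*(-123/8))*47)*(-32) = ((-13 + 123/8)*47)*(-32) = ((19/8)*47)*(-32) = (893/8)*(-32) = -3572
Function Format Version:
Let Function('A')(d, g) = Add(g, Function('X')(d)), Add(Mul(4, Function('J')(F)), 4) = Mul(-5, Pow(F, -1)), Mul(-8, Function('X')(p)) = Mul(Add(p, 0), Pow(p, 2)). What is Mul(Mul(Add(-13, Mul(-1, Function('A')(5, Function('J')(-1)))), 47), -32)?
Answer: -3572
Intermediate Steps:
Function('X')(p) = Mul(Rational(-1, 8), Pow(p, 3)) (Function('X')(p) = Mul(Rational(-1, 8), Mul(Add(p, 0), Pow(p, 2))) = Mul(Rational(-1, 8), Mul(p, Pow(p, 2))) = Mul(Rational(-1, 8), Pow(p, 3)))
Function('J')(F) = Add(-1, Mul(Rational(-5, 4), Pow(F, -1))) (Function('J')(F) = Add(-1, Mul(Rational(1, 4), Mul(-5, Pow(F, -1)))) = Add(-1, Mul(Rational(-5, 4), Pow(F, -1))))
Function('A')(d, g) = Add(g, Mul(Rational(-1, 8), Pow(d, 3)))
Mul(Mul(Add(-13, Mul(-1, Function('A')(5, Function('J')(-1)))), 47), -32) = Mul(Mul(Add(-13, Mul(-1, Add(Mul(Pow(-1, -1), Add(Rational(-5, 4), Mul(-1, -1))), Mul(Rational(-1, 8), Pow(5, 3))))), 47), -32) = Mul(Mul(Add(-13, Mul(-1, Add(Mul(-1, Add(Rational(-5, 4), 1)), Mul(Rational(-1, 8), 125)))), 47), -32) = Mul(Mul(Add(-13, Mul(-1, Add(Mul(-1, Rational(-1, 4)), Rational(-125, 8)))), 47), -32) = Mul(Mul(Add(-13, Mul(-1, Add(Rational(1, 4), Rational(-125, 8)))), 47), -32) = Mul(Mul(Add(-13, Mul(-1, Rational(-123, 8))), 47), -32) = Mul(Mul(Add(-13, Rational(123, 8)), 47), -32) = Mul(Mul(Rational(19, 8), 47), -32) = Mul(Rational(893, 8), -32) = -3572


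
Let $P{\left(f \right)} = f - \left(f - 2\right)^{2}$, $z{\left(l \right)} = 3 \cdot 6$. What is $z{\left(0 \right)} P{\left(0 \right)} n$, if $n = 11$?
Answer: $-792$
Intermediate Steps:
$z{\left(l \right)} = 18$
$P{\left(f \right)} = f - \left(-2 + f\right)^{2}$
$z{\left(0 \right)} P{\left(0 \right)} n = 18 \left(0 - \left(-2 + 0\right)^{2}\right) 11 = 18 \left(0 - \left(-2\right)^{2}\right) 11 = 18 \left(0 - 4\right) 11 = 18 \left(-4\right) 11 = \left(-72\right) 11 = -792$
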